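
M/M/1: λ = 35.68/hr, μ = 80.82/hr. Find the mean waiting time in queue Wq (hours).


ρ = 35.68/80.82 = 0.4415
Wq = ρ/(μ−λ) = 0.4415/(80.82 − 35.68) = 0.4415/45.14 = 0.009780 hr

Final: 0.009780 hr


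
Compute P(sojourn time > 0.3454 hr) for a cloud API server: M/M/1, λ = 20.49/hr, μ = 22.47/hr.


W ~ Exponential(μ−λ) for M/M/1.
μ − λ = 22.47 − 20.49 = 1.9800
P(W > t) = e^{−(μ−λ)t} = e^{−0.6839} = 0.504649

Final: 0.504649


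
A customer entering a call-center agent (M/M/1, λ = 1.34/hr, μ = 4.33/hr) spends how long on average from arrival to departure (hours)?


W = 1/(μ−λ) = 1/(4.33 − 1.34) = 1/2.99 = 0.3344 hr

Final: 0.3344 hr


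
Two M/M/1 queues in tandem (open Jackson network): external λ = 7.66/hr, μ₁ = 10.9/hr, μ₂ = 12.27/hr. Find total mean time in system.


Each node sees arrival rate λ = 7.66/hr (tandem ⇒ throughput preserved).
W₁ = 1/(μ₁−λ) = 1/(10.9−7.66) = 0.30864 hr
W₂ = 1/(μ₂−λ) = 1/(12.27−7.66) = 0.21692 hr
W_total = W₁ + W₂ = 0.30864 + 0.21692 = 0.52556 hr

Final: 0.52556 hr


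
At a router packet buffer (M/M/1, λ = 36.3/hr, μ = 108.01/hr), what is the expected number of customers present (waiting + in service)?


ρ = λ/μ = 36.3/108.01 = 0.3361
L = ρ/(1−ρ) = 0.3361/(1 − 0.3361) = 0.3361/0.6639 = 0.5062

Final: 0.5062


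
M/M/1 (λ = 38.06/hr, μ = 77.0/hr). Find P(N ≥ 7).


ρ = 38.06/77.0 = 0.4943
P(N ≥ n) = ρ^n = 0.4943^7 = 0.007209

Final: 0.007209


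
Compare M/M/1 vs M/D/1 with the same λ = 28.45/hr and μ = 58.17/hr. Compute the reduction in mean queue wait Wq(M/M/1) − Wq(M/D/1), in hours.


ρ = 28.45/58.17 = 0.4891
Wq(M/M/1) = ρ/(μ−λ) = 0.4891/29.72 = 0.01646 hr
Wq(M/D/1) = ρ/(2(μ−λ)) = 0.008228 hr
Savings = 0.01646 − 0.008228 = 0.008228 hr

Final: 0.008228 hr


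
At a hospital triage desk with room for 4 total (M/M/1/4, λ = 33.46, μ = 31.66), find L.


ρ = 33.46/31.66 = 1.0569
L = ρ[1 − (K+1)ρ^K + Kρ^(K+1)] / [(1−ρ)(1−ρ^(K+1))]
Numerator: 1.0569·(1 − 5·1.247556 + 4·1.318485) = 0.038214
Denominator: (-0.05685)·(-0.318485) = 0.018107
L = 0.038214/0.018107 = 2.1104

Final: 2.1104


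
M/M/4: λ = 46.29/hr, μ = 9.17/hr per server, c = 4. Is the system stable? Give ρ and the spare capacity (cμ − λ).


Total capacity cμ = 4·9.17 = 36.68/hr
ρ = λ/(cμ) = 46.29/36.68 = 1.2620
Stable ⇔ ρ < 1: NO
Spare capacity = cμ − λ = 36.68 − 46.29 = -9.61/hr

Final: ρ = 1.2620; unstable; margin = -9.61/hr


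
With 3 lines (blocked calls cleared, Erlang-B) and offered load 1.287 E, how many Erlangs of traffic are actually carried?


B(3,1.287) = 0.102375 (Erlang-B)
Carried load = a(1 − B) = 1.287·(1 − 0.102375) = 1.287·0.897625 = 1.1552 E

Final: 1.1552 Erlangs


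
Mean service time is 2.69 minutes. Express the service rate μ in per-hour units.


μ = 1/(service time) in consistent units.
1 hour = 60 min, so μ = 60/2.69 = 22.3048 per hour

Final: 22.3048 /hr


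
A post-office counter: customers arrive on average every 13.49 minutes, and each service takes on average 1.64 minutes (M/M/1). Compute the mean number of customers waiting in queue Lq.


λ = 60/13.49 = 4.4477 /hr
μ = 60/1.64 = 36.5854 /hr
ρ = λ/μ = 4.4477/36.5854 = 0.1216
Lq = ρ²/(1−ρ) = 0.01478/0.8784 = 0.01683

Final: 0.01683


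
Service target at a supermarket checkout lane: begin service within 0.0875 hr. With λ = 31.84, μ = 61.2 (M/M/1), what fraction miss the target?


ρ = 31.84/61.2 = 0.5203
P(Wq > t) = ρ·e^{−(μ−λ)t} = 0.5203·e^{−2.5690}
= 0.5203·0.076612 = 0.039858

Final: 0.039858


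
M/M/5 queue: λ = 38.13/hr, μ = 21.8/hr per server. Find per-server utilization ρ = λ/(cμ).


ρ = λ/(cμ) = 38.13/(5·21.8) = 38.13/109.00 = 0.3498

Final: 0.3498


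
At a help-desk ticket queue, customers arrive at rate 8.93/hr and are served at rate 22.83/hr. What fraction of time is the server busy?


ρ = λ/μ = 8.93/22.83 = 0.3912

Final: 0.3912


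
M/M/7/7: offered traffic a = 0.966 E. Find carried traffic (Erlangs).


B(7,0.966) = 0.00005928 (Erlang-B)
Carried load = a(1 − B) = 0.966·(1 − 0.00005928) = 0.966·0.999941 = 0.9659 E

Final: 0.9659 Erlangs


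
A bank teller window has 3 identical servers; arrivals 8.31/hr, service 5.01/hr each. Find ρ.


ρ = λ/(cμ) = 8.31/(3·5.01) = 8.31/15.03 = 0.5529

Final: 0.5529


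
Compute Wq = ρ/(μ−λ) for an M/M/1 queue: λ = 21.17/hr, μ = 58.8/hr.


ρ = 21.17/58.8 = 0.3600
Wq = ρ/(μ−λ) = 0.3600/(58.8 − 21.17) = 0.3600/37.63 = 0.009568 hr

Final: 0.009568 hr


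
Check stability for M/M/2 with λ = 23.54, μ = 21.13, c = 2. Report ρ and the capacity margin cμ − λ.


Total capacity cμ = 2·21.13 = 42.26/hr
ρ = λ/(cμ) = 23.54/42.26 = 0.5570
Stable ⇔ ρ < 1: YES
Spare capacity = cμ − λ = 42.26 − 23.54 = 18.72/hr

Final: ρ = 0.5570; stable; margin = 18.72/hr


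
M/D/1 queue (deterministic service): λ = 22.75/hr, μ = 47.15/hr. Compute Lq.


ρ = 22.75/47.15 = 0.4825
M/D/1: Lq = ρ²/(2(1−ρ)) = 0.2328/(2·0.5175) = 0.22494

Final: 0.22494


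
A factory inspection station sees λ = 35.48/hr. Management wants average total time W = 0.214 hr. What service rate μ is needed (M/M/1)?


W = 1/(μ−λ) ⇒ μ − λ = 1/W = 1/0.214 = 4.6729
μ = λ + 1/W = 35.48 + 4.6729 = 40.1529 per hr

Final: 40.1529 /hr


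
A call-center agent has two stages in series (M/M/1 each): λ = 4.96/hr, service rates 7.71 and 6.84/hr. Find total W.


Each node sees arrival rate λ = 4.96/hr (tandem ⇒ throughput preserved).
W₁ = 1/(μ₁−λ) = 1/(7.71−4.96) = 0.36364 hr
W₂ = 1/(μ₂−λ) = 1/(6.84−4.96) = 0.53191 hr
W_total = W₁ + W₂ = 0.36364 + 0.53191 = 0.89555 hr

Final: 0.89555 hr


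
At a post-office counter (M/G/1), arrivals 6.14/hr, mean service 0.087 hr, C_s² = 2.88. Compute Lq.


ρ = λ·E[S] = 6.14·0.087 = 0.5342
Lq = ρ²(1+C_s²)/(2(1−ρ)) = 0.2853·(1+2.88)/(2·0.4658)
= 0.2853·3.8800/0.9316 = 1.18839

Final: 1.18839


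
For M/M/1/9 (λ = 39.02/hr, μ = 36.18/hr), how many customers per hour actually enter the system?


ρ = 1.0785; P_K = (1−ρ)ρ^9/(1−ρ^10) = 0.137247
λ_eff = λ(1 − P_K) = 39.02·(1 − 0.137247) = 39.02·0.862753 = 33.6646 /hr

Final: 33.6646 /hr


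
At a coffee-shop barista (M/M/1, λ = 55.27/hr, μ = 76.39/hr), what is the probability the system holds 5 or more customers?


ρ = 55.27/76.39 = 0.7235
P(N ≥ n) = ρ^n = 0.7235^5 = 0.198274

Final: 0.198274


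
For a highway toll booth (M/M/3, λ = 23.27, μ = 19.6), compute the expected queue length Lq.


a = λ/μ = 1.1872; ρ = a/3 = 0.3957
P₀ = 0.298187
Lq = P₀·a^c·ρ / (c!·(1−ρ)²) = 0.298187·1.67348·0.3957/(6·0.36512)
= 0.09014

Final: 0.09014


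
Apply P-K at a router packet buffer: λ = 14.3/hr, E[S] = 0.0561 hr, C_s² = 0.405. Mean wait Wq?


ρ = λ·E[S] = 14.3·0.0561 = 0.8022
E[S²] = E[S]²(1+C_s²) = 0.0561²·(1+0.405) = 0.004422
Wq = λ·E[S²]/(2(1−ρ)) = 14.3·0.004422/(2·0.1978) = 0.15986 hr

Final: 0.15986 hr


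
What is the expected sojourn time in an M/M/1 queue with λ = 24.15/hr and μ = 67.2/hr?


W = 1/(μ−λ) = 1/(67.2 − 24.15) = 1/43.05 = 0.02323 hr

Final: 0.02323 hr


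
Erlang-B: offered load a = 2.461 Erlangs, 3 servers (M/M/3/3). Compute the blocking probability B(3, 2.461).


B(c,a) = (a^c/c!) / Σ_{k=0}^{c} a^k/k!
a^3/3! = 2.484183
Σ terms (k=0..3): 1.00000 + 2.46100 + 3.02826 + 2.48418 = 8.973444
B = 2.484183/8.973444 = 0.276837

Final: 0.276837


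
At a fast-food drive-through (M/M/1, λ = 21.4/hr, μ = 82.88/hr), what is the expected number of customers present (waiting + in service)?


ρ = λ/μ = 21.4/82.88 = 0.2582
L = ρ/(1−ρ) = 0.2582/(1 − 0.2582) = 0.2582/0.7418 = 0.3481

Final: 0.3481


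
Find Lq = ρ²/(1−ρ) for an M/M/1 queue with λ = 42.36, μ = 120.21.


ρ = 42.36/120.21 = 0.3524
Lq = ρ²/(1−ρ) = 0.1242/0.6476 = 0.1917

Final: 0.1917


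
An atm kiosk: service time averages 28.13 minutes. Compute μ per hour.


μ = 1/(service time) in consistent units.
1 hour = 60 min, so μ = 60/28.13 = 2.1330 per hour

Final: 2.1330 /hr


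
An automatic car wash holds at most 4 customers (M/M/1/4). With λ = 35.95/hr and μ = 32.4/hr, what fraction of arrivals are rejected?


ρ = λ/μ = 35.95/32.4 = 1.1096
P_K = (1−ρ)ρ^K/(1−ρ^(K+1)) = (-0.1096·1.515708)/(1 − 1.681781)
= -0.166073/-0.681781 = 0.243587

Final: 0.243587


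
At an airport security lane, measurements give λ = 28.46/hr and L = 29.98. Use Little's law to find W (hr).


W = L/λ = 29.98/28.46 = 1.0534 hr

Final: 1.0534 hr


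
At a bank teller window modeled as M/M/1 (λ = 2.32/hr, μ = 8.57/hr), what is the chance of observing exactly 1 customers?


ρ = 2.32/8.57 = 0.2707
P_n = (1−ρ)·ρ^n = (1 − 0.2707)·0.2707^1 = 0.7293·0.270712 = 0.197427

Final: 0.197427


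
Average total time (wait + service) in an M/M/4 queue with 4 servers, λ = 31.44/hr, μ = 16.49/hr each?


a = 1.9066; ρ = 0.4767; P₀ = 0.144271
Lq = P₀·a^c·ρ/(c!(1−ρ)²) = 0.13824
Wq = Lq/λ = 0.13824/31.44 = 0.004397 hr
W = Wq + 1/μ = 0.004397 + 0.06064 = 0.06504 hr

Final: 0.06504 hr


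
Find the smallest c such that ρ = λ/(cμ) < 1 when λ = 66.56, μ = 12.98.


Stability requires cμ > λ ⇔ c > λ/μ.
λ/μ = 66.56/12.98 = 5.1279
Minimum integer c = ⌊5.1279⌋ + 1 = 6
Check: 6·12.98 = 77.88 > 66.56, while 5·12.98 = 64.90 ≤ 66.56

Final: 6 servers


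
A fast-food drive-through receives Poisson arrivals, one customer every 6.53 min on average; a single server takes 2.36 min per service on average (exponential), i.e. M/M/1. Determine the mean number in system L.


λ = 60/6.53 = 9.1884 /hr
μ = 60/2.36 = 25.4237 /hr
ρ = λ/μ = 9.1884/25.4237 = 0.3614
L = ρ/(1−ρ) = 0.3614/0.6386 = 0.5659

Final: 0.5659


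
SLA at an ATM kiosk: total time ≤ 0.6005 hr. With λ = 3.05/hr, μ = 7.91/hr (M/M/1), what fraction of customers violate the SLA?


W ~ Exponential(μ−λ) for M/M/1.
μ − λ = 7.91 − 3.05 = 4.8600
P(W > t) = e^{−(μ−λ)t} = e^{−2.9184} = 0.054018

Final: 0.054018


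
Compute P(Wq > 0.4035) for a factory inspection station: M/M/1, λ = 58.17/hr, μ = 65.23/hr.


ρ = 58.17/65.23 = 0.8918
P(Wq > t) = ρ·e^{−(μ−λ)t} = 0.8918·e^{−2.8487}
= 0.8918·0.057919 = 0.051650

Final: 0.051650


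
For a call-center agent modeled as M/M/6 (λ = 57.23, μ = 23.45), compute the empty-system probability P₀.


a = λ/μ = 57.23/23.45 = 2.4405; ρ = a/c = 0.4068
Σ_{k=0}^{5} a^k/k! (terms k=0..5) = 1.00000 + 2.44051 + 2.97805 + 2.42265 + 1.47813 + 0.72148 = 11.04082
Tail: a^6/(6!(1−ρ)) = 211.29314/(720·0.5932) = 0.49467
P₀ = 1/(11.04082 + 0.49467) = 1/11.53549 = 0.086689

Final: 0.086689


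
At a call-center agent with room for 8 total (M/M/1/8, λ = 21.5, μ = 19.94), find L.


ρ = 21.5/19.94 = 1.0782
L = ρ[1 − (K+1)ρ^K + Kρ^(K+1)] / [(1−ρ)(1−ρ^(K+1))]
Numerator: 1.0782·(1 − 9·1.826865 + 8·1.969789) = 0.341293
Denominator: (-0.07823)·(-0.969789) = 0.075871
L = 0.341293/0.075871 = 4.4983

Final: 4.4983


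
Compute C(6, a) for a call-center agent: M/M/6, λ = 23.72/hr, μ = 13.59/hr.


a = λ/μ = 1.7454; ρ = a/6 = 0.2909
P₀ = 0.174463 (from M/M/c formula)
C(c,a) = [a^c/(c!(1−ρ))]·P₀ = [28.27297/(720·0.7091)]·0.174463
= 0.05538·0.174463 = 0.009661

Final: 0.009661


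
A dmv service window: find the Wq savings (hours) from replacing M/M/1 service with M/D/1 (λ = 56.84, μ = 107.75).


ρ = 56.84/107.75 = 0.5275
Wq(M/M/1) = ρ/(μ−λ) = 0.5275/50.91 = 0.01036 hr
Wq(M/D/1) = ρ/(2(μ−λ)) = 0.005181 hr
Savings = 0.01036 − 0.005181 = 0.005181 hr

Final: 0.005181 hr


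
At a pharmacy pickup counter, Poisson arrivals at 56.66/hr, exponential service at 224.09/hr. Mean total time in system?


W = 1/(μ−λ) = 1/(224.09 − 56.66) = 1/167.43 = 0.005973 hr

Final: 0.005973 hr


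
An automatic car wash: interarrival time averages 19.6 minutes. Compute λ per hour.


λ = 1/(interarrival time) in consistent units.
1 hour = 60 min, so λ = 60/19.6 = 3.0612 per hour

Final: 3.0612 /hr


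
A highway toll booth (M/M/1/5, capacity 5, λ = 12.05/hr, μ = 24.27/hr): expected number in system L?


ρ = 12.05/24.27 = 0.4965
L = ρ[1 − (K+1)ρ^K + Kρ^(K+1)] / [(1−ρ)(1−ρ^(K+1))]
Numerator: 0.4965·(1 − 6·0.030171 + 5·0.014980) = 0.443806
Denominator: (0.5035)·(0.985020) = 0.495960
L = 0.443806/0.495960 = 0.8948

Final: 0.8948


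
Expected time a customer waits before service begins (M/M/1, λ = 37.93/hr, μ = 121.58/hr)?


ρ = 37.93/121.58 = 0.3120
Wq = ρ/(μ−λ) = 0.3120/(121.58 − 37.93) = 0.3120/83.65 = 0.003730 hr

Final: 0.003730 hr


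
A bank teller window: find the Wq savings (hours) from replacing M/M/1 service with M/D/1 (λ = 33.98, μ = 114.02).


ρ = 33.98/114.02 = 0.2980
Wq(M/M/1) = ρ/(μ−λ) = 0.2980/80.04 = 0.003723 hr
Wq(M/D/1) = ρ/(2(μ−λ)) = 0.001862 hr
Savings = 0.003723 − 0.001862 = 0.001862 hr

Final: 0.001862 hr


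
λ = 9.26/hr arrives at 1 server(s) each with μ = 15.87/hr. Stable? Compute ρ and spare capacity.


Total capacity cμ = 1·15.87 = 15.87/hr
ρ = λ/(cμ) = 9.26/15.87 = 0.5835
Stable ⇔ ρ < 1: YES
Spare capacity = cμ − λ = 15.87 − 9.26 = 6.61/hr

Final: ρ = 0.5835; stable; margin = 6.61/hr


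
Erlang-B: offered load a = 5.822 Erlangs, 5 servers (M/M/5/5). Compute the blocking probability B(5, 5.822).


B(c,a) = (a^c/c!) / Σ_{k=0}^{c} a^k/k!
a^5/5! = 55.741642
Σ terms (k=0..5): 1.00000 + 5.82200 + 16.94784 + 32.89011 + 47.87156 + 55.74164 = 160.273154
B = 55.741642/160.273154 = 0.347792

Final: 0.347792


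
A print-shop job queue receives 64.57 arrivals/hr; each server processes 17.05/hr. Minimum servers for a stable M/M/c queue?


Stability requires cμ > λ ⇔ c > λ/μ.
λ/μ = 64.57/17.05 = 3.7871
Minimum integer c = ⌊3.7871⌋ + 1 = 4
Check: 4·17.05 = 68.20 > 64.57, while 3·17.05 = 51.15 ≤ 64.57

Final: 4 servers


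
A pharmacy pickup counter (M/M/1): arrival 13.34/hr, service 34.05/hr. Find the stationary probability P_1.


ρ = 13.34/34.05 = 0.3918
P_n = (1−ρ)·ρ^n = (1 − 0.3918)·0.3918^1 = 0.6082·0.391777 = 0.238288

Final: 0.238288


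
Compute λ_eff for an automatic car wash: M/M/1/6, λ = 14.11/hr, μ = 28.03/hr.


ρ = 0.5034; P_K = (1−ρ)ρ^6/(1−ρ^7) = 0.008147
λ_eff = λ(1 − P_K) = 14.11·(1 − 0.008147) = 14.11·0.991853 = 13.9950 /hr

Final: 13.9950 /hr


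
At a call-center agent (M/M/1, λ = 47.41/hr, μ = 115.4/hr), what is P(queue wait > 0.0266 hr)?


ρ = 47.41/115.4 = 0.4108
P(Wq > t) = ρ·e^{−(μ−λ)t} = 0.4108·e^{−1.8085}
= 0.4108·0.163894 = 0.067333

Final: 0.067333


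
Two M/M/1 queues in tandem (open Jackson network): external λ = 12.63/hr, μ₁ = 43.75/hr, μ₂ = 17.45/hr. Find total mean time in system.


Each node sees arrival rate λ = 12.63/hr (tandem ⇒ throughput preserved).
W₁ = 1/(μ₁−λ) = 1/(43.75−12.63) = 0.03213 hr
W₂ = 1/(μ₂−λ) = 1/(17.45−12.63) = 0.20747 hr
W_total = W₁ + W₂ = 0.03213 + 0.20747 = 0.23960 hr

Final: 0.23960 hr


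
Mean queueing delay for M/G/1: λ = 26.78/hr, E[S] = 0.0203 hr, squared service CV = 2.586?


ρ = λ·E[S] = 26.78·0.0203 = 0.5436
E[S²] = E[S]²(1+C_s²) = 0.0203²·(1+2.586) = 0.001478
Wq = λ·E[S²]/(2(1−ρ)) = 26.78·0.001478/(2·0.4564) = 0.04336 hr

Final: 0.04336 hr


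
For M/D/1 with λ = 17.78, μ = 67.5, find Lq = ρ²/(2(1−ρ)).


ρ = 17.78/67.5 = 0.2634
M/D/1: Lq = ρ²/(2(1−ρ)) = 0.06938/(2·0.7366) = 0.04710

Final: 0.04710


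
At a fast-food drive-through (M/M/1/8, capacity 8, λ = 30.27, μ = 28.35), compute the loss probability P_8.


ρ = λ/μ = 30.27/28.35 = 1.0677
P_K = (1−ρ)ρ^K/(1−ρ^(K+1)) = (-0.06772·1.689176)/(1 − 1.803575)
= -0.114399/-0.803575 = 0.142363

Final: 0.142363


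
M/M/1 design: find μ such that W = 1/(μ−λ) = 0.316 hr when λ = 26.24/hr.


W = 1/(μ−λ) ⇒ μ − λ = 1/W = 1/0.316 = 3.1646
μ = λ + 1/W = 26.24 + 3.1646 = 29.4046 per hr

Final: 29.4046 /hr


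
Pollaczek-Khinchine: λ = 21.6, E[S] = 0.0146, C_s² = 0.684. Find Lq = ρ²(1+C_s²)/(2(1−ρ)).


ρ = λ·E[S] = 21.6·0.0146 = 0.3154
Lq = ρ²(1+C_s²)/(2(1−ρ)) = 0.09945·(1+0.684)/(2·0.6846)
= 0.09945·1.6840/1.3693 = 0.12231

Final: 0.12231


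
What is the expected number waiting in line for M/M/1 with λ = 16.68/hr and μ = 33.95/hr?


ρ = 16.68/33.95 = 0.4913
Lq = ρ²/(1−ρ) = 0.2414/0.5087 = 0.4745

Final: 0.4745


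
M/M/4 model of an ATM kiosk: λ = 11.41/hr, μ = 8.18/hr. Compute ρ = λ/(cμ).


ρ = λ/(cμ) = 11.41/(4·8.18) = 11.41/32.72 = 0.3487

Final: 0.3487


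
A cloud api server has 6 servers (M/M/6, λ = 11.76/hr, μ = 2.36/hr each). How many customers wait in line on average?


a = λ/μ = 4.9831; ρ = a/6 = 0.8305
P₀ = 0.004635
Lq = P₀·a^c·ρ / (c!·(1−ρ)²) = 0.004635·15309.88444·0.8305/(720·0.02873)
= 2.84902

Final: 2.84902


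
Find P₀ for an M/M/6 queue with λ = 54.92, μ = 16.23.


a = λ/μ = 54.92/16.23 = 3.3839; ρ = a/c = 0.5640
Σ_{k=0}^{5} a^k/k! (terms k=0..5) = 1.00000 + 3.38386 + 5.72524 + 6.45780 + 5.46307 + 3.69725 = 25.72722
Tail: a^6/(6!(1−ρ)) = 1501.31579/(720·0.4360) = 4.78222
P₀ = 1/(25.72722 + 4.78222) = 1/30.50944 = 0.032777

Final: 0.032777


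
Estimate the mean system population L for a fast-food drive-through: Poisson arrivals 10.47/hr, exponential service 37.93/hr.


ρ = λ/μ = 10.47/37.93 = 0.2760
L = ρ/(1−ρ) = 0.2760/(1 − 0.2760) = 0.2760/0.7240 = 0.3813

Final: 0.3813


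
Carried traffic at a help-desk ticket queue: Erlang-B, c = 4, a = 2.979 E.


B(4,2.979) = 0.203770 (Erlang-B)
Carried load = a(1 − B) = 2.979·(1 − 0.203770) = 2.979·0.796230 = 2.3720 E

Final: 2.3720 Erlangs


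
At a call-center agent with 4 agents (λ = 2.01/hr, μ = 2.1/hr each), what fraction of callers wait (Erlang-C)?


a = λ/μ = 0.9571; ρ = a/4 = 0.2393
P₀ = 0.383536 (from M/M/c formula)
C(c,a) = [a^c/(c!(1−ρ))]·P₀ = [0.83928/(24·0.7607)]·0.383536
= 0.04597·0.383536 = 0.017631

Final: 0.017631


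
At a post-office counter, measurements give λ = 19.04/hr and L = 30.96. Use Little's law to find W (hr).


W = L/λ = 30.96/19.04 = 1.6261 hr

Final: 1.6261 hr


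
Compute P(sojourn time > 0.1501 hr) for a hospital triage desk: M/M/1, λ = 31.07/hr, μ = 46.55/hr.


W ~ Exponential(μ−λ) for M/M/1.
μ − λ = 46.55 − 31.07 = 15.4800
P(W > t) = e^{−(μ−λ)t} = e^{−2.3235} = 0.097926

Final: 0.097926


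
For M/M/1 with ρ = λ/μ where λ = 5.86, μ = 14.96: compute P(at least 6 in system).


ρ = 5.86/14.96 = 0.3917
P(N ≥ n) = ρ^n = 0.3917^6 = 0.003612

Final: 0.003612


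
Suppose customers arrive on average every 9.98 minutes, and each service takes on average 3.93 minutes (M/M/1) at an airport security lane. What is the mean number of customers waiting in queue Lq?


λ = 60/9.98 = 6.0120 /hr
μ = 60/3.93 = 15.2672 /hr
ρ = λ/μ = 6.0120/15.2672 = 0.3938
Lq = ρ²/(1−ρ) = 0.1551/0.6062 = 0.2558

Final: 0.2558


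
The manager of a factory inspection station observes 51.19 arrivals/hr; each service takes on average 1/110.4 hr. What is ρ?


ρ = λ/μ = 51.19/110.4 = 0.4637

Final: 0.4637


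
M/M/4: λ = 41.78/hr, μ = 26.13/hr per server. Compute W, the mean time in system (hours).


a = 1.5989; ρ = 0.3997; P₀ = 0.199513
Lq = P₀·a^c·ρ/(c!(1−ρ)²) = 0.06028
Wq = Lq/λ = 0.06028/41.78 = 0.001443 hr
W = Wq + 1/μ = 0.001443 + 0.03827 = 0.03971 hr

Final: 0.03971 hr


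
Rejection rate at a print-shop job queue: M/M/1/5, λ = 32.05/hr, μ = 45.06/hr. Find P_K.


ρ = λ/μ = 32.05/45.06 = 0.7113
P_K = (1−ρ)ρ^K/(1−ρ^(K+1)) = (0.2887·0.182047)/(1 − 0.129485)
= 0.052562/0.870515 = 0.060380

Final: 0.060380


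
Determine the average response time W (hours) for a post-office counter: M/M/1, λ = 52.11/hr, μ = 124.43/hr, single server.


W = 1/(μ−λ) = 1/(124.43 − 52.11) = 1/72.32 = 0.01383 hr

Final: 0.01383 hr


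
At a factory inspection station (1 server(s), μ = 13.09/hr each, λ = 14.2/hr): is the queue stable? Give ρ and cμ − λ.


Total capacity cμ = 1·13.09 = 13.09/hr
ρ = λ/(cμ) = 14.2/13.09 = 1.0848
Stable ⇔ ρ < 1: NO
Spare capacity = cμ − λ = 13.09 − 14.2 = -1.11/hr

Final: ρ = 1.0848; unstable; margin = -1.11/hr


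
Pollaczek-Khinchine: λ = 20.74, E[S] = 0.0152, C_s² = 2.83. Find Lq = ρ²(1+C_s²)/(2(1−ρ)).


ρ = λ·E[S] = 20.74·0.0152 = 0.3152
Lq = ρ²(1+C_s²)/(2(1−ρ)) = 0.09938·(1+2.83)/(2·0.6848)
= 0.09938·3.8300/1.3695 = 0.27793

Final: 0.27793


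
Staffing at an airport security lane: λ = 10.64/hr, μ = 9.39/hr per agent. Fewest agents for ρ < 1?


Stability requires cμ > λ ⇔ c > λ/μ.
λ/μ = 10.64/9.39 = 1.1331
Minimum integer c = ⌊1.1331⌋ + 1 = 2
Check: 2·9.39 = 18.78 > 10.64, while 1·9.39 = 9.39 ≤ 10.64

Final: 2 servers


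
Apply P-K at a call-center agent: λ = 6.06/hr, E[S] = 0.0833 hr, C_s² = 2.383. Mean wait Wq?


ρ = λ·E[S] = 6.06·0.0833 = 0.5048
E[S²] = E[S]²(1+C_s²) = 0.0833²·(1+2.383) = 0.023474
Wq = λ·E[S²]/(2(1−ρ)) = 6.06·0.023474/(2·0.4952) = 0.14363 hr

Final: 0.14363 hr


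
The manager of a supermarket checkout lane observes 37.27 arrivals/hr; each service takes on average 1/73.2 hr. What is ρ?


ρ = λ/μ = 37.27/73.2 = 0.5092

Final: 0.5092


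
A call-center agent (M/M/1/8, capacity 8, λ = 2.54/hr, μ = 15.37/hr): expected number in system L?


ρ = 2.54/15.37 = 0.1653
L = ρ[1 − (K+1)ρ^K + Kρ^(K+1)] / [(1−ρ)(1−ρ^(K+1))]
Numerator: 0.1653·(1 − 9·0.0000005563 + 8·0.00000009193) = 0.165256
Denominator: (0.8347)·(1.000000) = 0.834743
L = 0.165256/0.834743 = 0.1980

Final: 0.1980


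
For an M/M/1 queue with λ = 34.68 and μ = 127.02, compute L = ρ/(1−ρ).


ρ = λ/μ = 34.68/127.02 = 0.2730
L = ρ/(1−ρ) = 0.2730/(1 − 0.2730) = 0.2730/0.7270 = 0.3756

Final: 0.3756


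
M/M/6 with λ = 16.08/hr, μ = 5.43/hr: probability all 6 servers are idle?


a = λ/μ = 16.08/5.43 = 2.9613; ρ = a/c = 0.4936
Σ_{k=0}^{5} a^k/k! (terms k=0..5) = 1.00000 + 2.96133 + 4.38473 + 4.32820 + 3.20430 + 1.89780 = 17.77635
Tail: a^6/(6!(1−ρ)) = 674.39958/(720·0.5064) = 1.84949
P₀ = 1/(17.77635 + 1.84949) = 1/19.62584 = 0.050953

Final: 0.050953


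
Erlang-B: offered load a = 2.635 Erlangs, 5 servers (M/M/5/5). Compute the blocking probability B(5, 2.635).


B(c,a) = (a^c/c!) / Σ_{k=0}^{c} a^k/k!
a^5/5! = 1.058576
Σ terms (k=0..5): 1.00000 + 2.63500 + 3.47161 + 3.04923 + 2.00868 + 1.05858 = 13.223103
B = 1.058576/13.223103 = 0.080055

Final: 0.080055


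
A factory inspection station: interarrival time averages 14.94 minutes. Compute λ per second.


λ = 1/(interarrival time) in consistent units.
1 second = 0.0166667 min, so λ = 0.0166667/14.94 = 0.001116 per second

Final: 0.001116 /sec


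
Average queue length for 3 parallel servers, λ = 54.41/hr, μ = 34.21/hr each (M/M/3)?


a = λ/μ = 1.5905; ρ = a/3 = 0.5302
P₀ = 0.189307
Lq = P₀·a^c·ρ / (c!·(1−ρ)²) = 0.189307·4.02325·0.5302/(6·0.22075)
= 0.30485

Final: 0.30485


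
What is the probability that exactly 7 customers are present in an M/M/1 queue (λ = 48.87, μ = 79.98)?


ρ = 48.87/79.98 = 0.6110
P_n = (1−ρ)·ρ^n = (1 − 0.6110)·0.6110^7 = 0.3890·0.031800 = 0.012369

Final: 0.012369


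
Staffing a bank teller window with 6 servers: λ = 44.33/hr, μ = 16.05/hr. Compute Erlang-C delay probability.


a = λ/μ = 2.7620; ρ = a/6 = 0.4603
P₀ = 0.062520 (from M/M/c formula)
C(c,a) = [a^c/(c!(1−ρ))]·P₀ = [443.95215/(720·0.5397)]·0.062520
= 1.14256·0.062520 = 0.071433

Final: 0.071433


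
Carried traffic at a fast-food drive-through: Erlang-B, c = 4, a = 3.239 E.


B(4,3.239) = 0.232390 (Erlang-B)
Carried load = a(1 − B) = 3.239·(1 − 0.232390) = 3.239·0.767610 = 2.4863 E

Final: 2.4863 Erlangs


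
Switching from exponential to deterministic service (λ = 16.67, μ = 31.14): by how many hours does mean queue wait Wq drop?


ρ = 16.67/31.14 = 0.5353
Wq(M/M/1) = ρ/(μ−λ) = 0.5353/14.47 = 0.03700 hr
Wq(M/D/1) = ρ/(2(μ−λ)) = 0.01850 hr
Savings = 0.03700 − 0.01850 = 0.01850 hr

Final: 0.01850 hr


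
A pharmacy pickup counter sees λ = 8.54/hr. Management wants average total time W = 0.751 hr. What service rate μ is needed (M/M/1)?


W = 1/(μ−λ) ⇒ μ − λ = 1/W = 1/0.751 = 1.3316
μ = λ + 1/W = 8.54 + 1.3316 = 9.8716 per hr

Final: 9.8716 /hr


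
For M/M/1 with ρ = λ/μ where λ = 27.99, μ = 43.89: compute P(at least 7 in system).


ρ = 27.99/43.89 = 0.6377
P(N ≥ n) = ρ^n = 0.6377^7 = 0.042900

Final: 0.042900


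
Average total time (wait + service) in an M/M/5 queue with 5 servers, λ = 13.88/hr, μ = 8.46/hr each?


a = 1.6407; ρ = 0.3281; P₀ = 0.193351
Lq = P₀·a^c·ρ/(c!(1−ρ)²) = 0.01392
Wq = Lq/λ = 0.01392/13.88 = 0.001003 hr
W = Wq + 1/μ = 0.001003 + 0.11820 = 0.11921 hr

Final: 0.11921 hr


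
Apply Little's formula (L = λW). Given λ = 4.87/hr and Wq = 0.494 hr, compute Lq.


Lq = λWq = 4.87·0.494 = 2.4058

Final: 2.4058


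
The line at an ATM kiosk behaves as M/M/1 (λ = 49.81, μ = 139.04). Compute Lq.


ρ = 49.81/139.04 = 0.3582
Lq = ρ²/(1−ρ) = 0.1283/0.6418 = 0.2000

Final: 0.2000


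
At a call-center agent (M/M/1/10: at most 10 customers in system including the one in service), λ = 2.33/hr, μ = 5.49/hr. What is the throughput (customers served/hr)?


ρ = 0.4244; P_K = (1−ρ)ρ^10/(1−ρ^11) = 0.0001091
λ_eff = λ(1 − P_K) = 2.33·(1 − 0.0001091) = 2.33·0.999891 = 2.3297 /hr

Final: 2.3297 /hr


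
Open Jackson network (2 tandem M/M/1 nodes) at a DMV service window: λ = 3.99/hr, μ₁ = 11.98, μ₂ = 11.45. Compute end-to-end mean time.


Each node sees arrival rate λ = 3.99/hr (tandem ⇒ throughput preserved).
W₁ = 1/(μ₁−λ) = 1/(11.98−3.99) = 0.12516 hr
W₂ = 1/(μ₂−λ) = 1/(11.45−3.99) = 0.13405 hr
W_total = W₁ + W₂ = 0.12516 + 0.13405 = 0.25920 hr

Final: 0.25920 hr


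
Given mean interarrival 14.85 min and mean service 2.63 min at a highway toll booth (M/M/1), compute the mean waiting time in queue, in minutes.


λ = 60/14.85 = 4.0404 /hr
μ = 60/2.63 = 22.8137 /hr
ρ = λ/μ = 4.0404/22.8137 = 0.1771
Wq = ρ/(μ−λ) = 0.1771/(22.8137−4.0404) = 0.009434 hr
In minutes: 0.009434·60 = 0.5660 min

Final: 0.5660 min


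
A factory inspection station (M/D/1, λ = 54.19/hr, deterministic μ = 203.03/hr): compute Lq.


ρ = 54.19/203.03 = 0.2669
M/D/1: Lq = ρ²/(2(1−ρ)) = 0.07124/(2·0.7331) = 0.04859

Final: 0.04859


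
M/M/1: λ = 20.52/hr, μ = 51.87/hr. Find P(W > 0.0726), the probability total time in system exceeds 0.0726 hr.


W ~ Exponential(μ−λ) for M/M/1.
μ − λ = 51.87 − 20.52 = 31.3500
P(W > t) = e^{−(μ−λ)t} = e^{−2.2760} = 0.102693

Final: 0.102693


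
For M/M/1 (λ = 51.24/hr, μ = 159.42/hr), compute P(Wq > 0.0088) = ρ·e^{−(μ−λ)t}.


ρ = 51.24/159.42 = 0.3214
P(Wq > t) = ρ·e^{−(μ−λ)t} = 0.3214·e^{−0.9520}
= 0.3214·0.385974 = 0.124058

Final: 0.124058


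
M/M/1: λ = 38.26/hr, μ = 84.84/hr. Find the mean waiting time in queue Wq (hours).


ρ = 38.26/84.84 = 0.4510
Wq = ρ/(μ−λ) = 0.4510/(84.84 − 38.26) = 0.4510/46.58 = 0.009682 hr

Final: 0.009682 hr


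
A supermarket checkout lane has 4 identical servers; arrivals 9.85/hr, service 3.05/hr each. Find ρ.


ρ = λ/(cμ) = 9.85/(4·3.05) = 9.85/12.20 = 0.8074

Final: 0.8074


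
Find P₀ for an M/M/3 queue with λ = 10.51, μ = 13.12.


a = λ/μ = 10.51/13.12 = 0.8011; ρ = a/c = 0.2670
Σ_{k=0}^{2} a^k/k! (terms k=0..2) = 1.00000 + 0.80107 + 0.32085 = 2.12192
Tail: a^3/(3!(1−ρ)) = 0.51405/(6·0.7330) = 0.11689
P₀ = 1/(2.12192 + 0.11689) = 1/2.23881 = 0.446666

Final: 0.446666


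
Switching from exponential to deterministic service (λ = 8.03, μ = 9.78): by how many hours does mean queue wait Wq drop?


ρ = 8.03/9.78 = 0.8211
Wq(M/M/1) = ρ/(μ−λ) = 0.8211/1.75 = 0.46918 hr
Wq(M/D/1) = ρ/(2(μ−λ)) = 0.23459 hr
Savings = 0.46918 − 0.23459 = 0.23459 hr

Final: 0.23459 hr


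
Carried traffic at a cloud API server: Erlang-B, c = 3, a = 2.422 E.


B(3,2.422) = 0.271460 (Erlang-B)
Carried load = a(1 − B) = 2.422·(1 − 0.271460) = 2.422·0.728540 = 1.7645 E

Final: 1.7645 Erlangs


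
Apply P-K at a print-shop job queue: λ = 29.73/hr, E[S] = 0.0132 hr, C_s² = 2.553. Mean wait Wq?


ρ = λ·E[S] = 29.73·0.0132 = 0.3924
E[S²] = E[S]²(1+C_s²) = 0.0132²·(1+2.553) = 0.0006191
Wq = λ·E[S²]/(2(1−ρ)) = 29.73·0.0006191/(2·0.6076) = 0.01515 hr

Final: 0.01515 hr


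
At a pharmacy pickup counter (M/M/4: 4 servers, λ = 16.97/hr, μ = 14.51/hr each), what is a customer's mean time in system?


a = 1.1695; ρ = 0.2924; P₀ = 0.309575
Lq = P₀·a^c·ρ/(c!(1−ρ)²) = 0.01409
Wq = Lq/λ = 0.01409/16.97 = 0.0008304 hr
W = Wq + 1/μ = 0.0008304 + 0.06892 = 0.06975 hr

Final: 0.06975 hr


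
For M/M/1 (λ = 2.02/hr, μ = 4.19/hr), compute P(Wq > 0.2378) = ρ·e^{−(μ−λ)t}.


ρ = 2.02/4.19 = 0.4821
P(Wq > t) = ρ·e^{−(μ−λ)t} = 0.4821·e^{−0.5160}
= 0.4821·0.596888 = 0.287760

Final: 0.287760


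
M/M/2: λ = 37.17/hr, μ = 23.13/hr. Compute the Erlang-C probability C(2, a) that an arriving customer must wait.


a = λ/μ = 1.6070; ρ = a/2 = 0.8035
P₀ = 0.108954 (from M/M/c formula)
C(c,a) = [a^c/(c!(1−ρ))]·P₀ = [2.58246/(2·0.1965)]·0.108954
= 6.57121·0.108954 = 0.715958

Final: 0.715958


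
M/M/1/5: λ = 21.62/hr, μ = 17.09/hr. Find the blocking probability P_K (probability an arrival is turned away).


ρ = λ/μ = 21.62/17.09 = 1.2651
P_K = (1−ρ)ρ^K/(1−ρ^(K+1)) = (-0.2651·3.240173)/(1 − 4.099036)
= -0.858864/-3.099036 = 0.277139

Final: 0.277139


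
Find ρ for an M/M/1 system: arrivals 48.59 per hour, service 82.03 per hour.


ρ = λ/μ = 48.59/82.03 = 0.5923

Final: 0.5923


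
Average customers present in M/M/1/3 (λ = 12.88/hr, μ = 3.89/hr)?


ρ = 12.88/3.89 = 3.3111
L = ρ[1 − (K+1)ρ^K + Kρ^(K+1)] / [(1−ρ)(1−ρ^(K+1))]
Numerator: 3.3111·(1 − 4·36.299345 + 3·120.189090) = 716.412390
Denominator: (-2.3111)·(-119.189090) = 275.452421
L = 716.412390/275.452421 = 2.6009

Final: 2.6009


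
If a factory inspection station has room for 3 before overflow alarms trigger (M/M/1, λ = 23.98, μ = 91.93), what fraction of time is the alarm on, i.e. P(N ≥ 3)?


ρ = 23.98/91.93 = 0.2609
P(N ≥ n) = ρ^n = 0.2609^3 = 0.017749

Final: 0.017749


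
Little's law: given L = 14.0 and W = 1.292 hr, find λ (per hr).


λ = L/W = 14.0/1.292 = 10.8359 /hr

Final: 10.8359 /hr


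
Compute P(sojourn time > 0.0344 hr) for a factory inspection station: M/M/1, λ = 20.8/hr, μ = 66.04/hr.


W ~ Exponential(μ−λ) for M/M/1.
μ − λ = 66.04 − 20.8 = 45.2400
P(W > t) = e^{−(μ−λ)t} = e^{−1.5563} = 0.210924

Final: 0.210924


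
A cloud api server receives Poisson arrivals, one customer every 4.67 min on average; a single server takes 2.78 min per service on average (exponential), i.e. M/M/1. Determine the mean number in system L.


λ = 60/4.67 = 12.8480 /hr
μ = 60/2.78 = 21.5827 /hr
ρ = λ/μ = 12.8480/21.5827 = 0.5953
L = ρ/(1−ρ) = 0.5953/0.4047 = 1.4709

Final: 1.4709


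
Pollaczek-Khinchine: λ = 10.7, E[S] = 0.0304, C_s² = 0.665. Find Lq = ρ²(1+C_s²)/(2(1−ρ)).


ρ = λ·E[S] = 10.7·0.0304 = 0.3253
Lq = ρ²(1+C_s²)/(2(1−ρ)) = 0.1058·(1+0.665)/(2·0.6747)
= 0.1058·1.6650/1.3494 = 0.13055

Final: 0.13055


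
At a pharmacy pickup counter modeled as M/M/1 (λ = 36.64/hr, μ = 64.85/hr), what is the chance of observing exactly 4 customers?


ρ = 36.64/64.85 = 0.5650
P_n = (1−ρ)·ρ^n = (1 − 0.5650)·0.5650^4 = 0.4350·0.101902 = 0.044328

Final: 0.044328


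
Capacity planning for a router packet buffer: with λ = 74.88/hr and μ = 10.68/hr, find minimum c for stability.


Stability requires cμ > λ ⇔ c > λ/μ.
λ/μ = 74.88/10.68 = 7.0112
Minimum integer c = ⌊7.0112⌋ + 1 = 8
Check: 8·10.68 = 85.44 > 74.88, while 7·10.68 = 74.76 ≤ 74.88

Final: 8 servers


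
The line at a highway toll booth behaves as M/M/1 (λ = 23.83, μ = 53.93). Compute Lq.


ρ = 23.83/53.93 = 0.4419
Lq = ρ²/(1−ρ) = 0.1952/0.5581 = 0.3498

Final: 0.3498


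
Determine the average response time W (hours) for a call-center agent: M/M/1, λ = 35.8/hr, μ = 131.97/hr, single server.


W = 1/(μ−λ) = 1/(131.97 − 35.8) = 1/96.17 = 0.01040 hr

Final: 0.01040 hr


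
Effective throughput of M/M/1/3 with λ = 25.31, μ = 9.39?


ρ = 2.6954; P_K = (1−ρ)ρ^3/(1−ρ^4) = 0.641147
λ_eff = λ(1 − P_K) = 25.31·(1 − 0.641147) = 25.31·0.358853 = 9.0826 /hr

Final: 9.0826 /hr


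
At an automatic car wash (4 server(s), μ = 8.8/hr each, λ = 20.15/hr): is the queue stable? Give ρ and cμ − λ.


Total capacity cμ = 4·8.8 = 35.20/hr
ρ = λ/(cμ) = 20.15/35.20 = 0.5724
Stable ⇔ ρ < 1: YES
Spare capacity = cμ − λ = 35.20 − 20.15 = 15.05/hr

Final: ρ = 0.5724; stable; margin = 15.05/hr


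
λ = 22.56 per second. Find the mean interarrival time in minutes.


Mean interarrival time = 1/λ = 1/22.56 second = 0.04433 second
In minutes: 0.04433 × 0.0166667 = 0.0007388 min

Final: 0.0007388 min


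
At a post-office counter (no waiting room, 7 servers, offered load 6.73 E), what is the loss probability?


B(c,a) = (a^c/c!) / Σ_{k=0}^{c} a^k/k!
a^7/7! = 124.072323
Σ terms (k=0..7): 1.00000 + 6.73000 + 22.64645 + 50.80354 + 85.47695 + 115.05197 + 129.04996 + 124.07232 = 534.831197
B = 124.072323/534.831197 = 0.231984

Final: 0.231984


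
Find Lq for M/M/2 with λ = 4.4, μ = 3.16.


a = λ/μ = 1.3924; ρ = a/2 = 0.6962
P₀ = 0.179104
Lq = P₀·a^c·ρ / (c!·(1−ρ)²) = 0.179104·1.93879·0.6962/(2·0.09229)
= 1.30971

Final: 1.30971


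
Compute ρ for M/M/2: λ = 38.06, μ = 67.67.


ρ = λ/(cμ) = 38.06/(2·67.67) = 38.06/135.34 = 0.2812

Final: 0.2812


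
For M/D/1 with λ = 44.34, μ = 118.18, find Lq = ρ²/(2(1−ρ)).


ρ = 44.34/118.18 = 0.3752
M/D/1: Lq = ρ²/(2(1−ρ)) = 0.1408/(2·0.6248) = 0.11265

Final: 0.11265


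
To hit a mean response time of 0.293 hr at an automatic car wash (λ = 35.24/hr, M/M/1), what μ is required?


W = 1/(μ−λ) ⇒ μ − λ = 1/W = 1/0.293 = 3.4130
μ = λ + 1/W = 35.24 + 3.4130 = 38.6530 per hr

Final: 38.6530 /hr


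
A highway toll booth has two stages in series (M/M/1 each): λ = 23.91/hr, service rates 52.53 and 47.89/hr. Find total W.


Each node sees arrival rate λ = 23.91/hr (tandem ⇒ throughput preserved).
W₁ = 1/(μ₁−λ) = 1/(52.53−23.91) = 0.03494 hr
W₂ = 1/(μ₂−λ) = 1/(47.89−23.91) = 0.04170 hr
W_total = W₁ + W₂ = 0.03494 + 0.04170 = 0.07664 hr

Final: 0.07664 hr


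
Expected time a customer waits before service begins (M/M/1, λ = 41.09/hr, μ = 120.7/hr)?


ρ = 41.09/120.7 = 0.3404
Wq = ρ/(μ−λ) = 0.3404/(120.7 − 41.09) = 0.3404/79.61 = 0.004276 hr

Final: 0.004276 hr


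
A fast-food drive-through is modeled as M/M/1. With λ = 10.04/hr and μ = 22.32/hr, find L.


ρ = λ/μ = 10.04/22.32 = 0.4498
L = ρ/(1−ρ) = 0.4498/(1 − 0.4498) = 0.4498/0.5502 = 0.8176

Final: 0.8176


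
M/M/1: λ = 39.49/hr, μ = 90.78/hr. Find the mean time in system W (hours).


W = 1/(μ−λ) = 1/(90.78 − 39.49) = 1/51.29 = 0.01950 hr

Final: 0.01950 hr


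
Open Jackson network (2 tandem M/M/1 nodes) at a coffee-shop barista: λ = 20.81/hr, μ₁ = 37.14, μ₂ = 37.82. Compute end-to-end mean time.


Each node sees arrival rate λ = 20.81/hr (tandem ⇒ throughput preserved).
W₁ = 1/(μ₁−λ) = 1/(37.14−20.81) = 0.06124 hr
W₂ = 1/(μ₂−λ) = 1/(37.82−20.81) = 0.05879 hr
W_total = W₁ + W₂ = 0.06124 + 0.05879 = 0.12003 hr

Final: 0.12003 hr


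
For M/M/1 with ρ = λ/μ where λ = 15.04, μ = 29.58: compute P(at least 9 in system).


ρ = 15.04/29.58 = 0.5085
P(N ≥ n) = ρ^n = 0.5085^9 = 0.002271

Final: 0.002271


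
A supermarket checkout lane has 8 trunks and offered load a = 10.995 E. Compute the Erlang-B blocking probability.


B(c,a) = (a^c/c!) / Σ_{k=0}^{c} a^k/k!
a^8/8! = 5297.138718
Σ terms (k=0..8): 1.00000 + 10.99500 + 60.44501 + 221.53097 + 608.93326 + 1339.04423 + 2453.79855 + 3854.21644 + 5297.13872 = 13847.102178
B = 5297.138718/13847.102178 = 0.382545

Final: 0.382545


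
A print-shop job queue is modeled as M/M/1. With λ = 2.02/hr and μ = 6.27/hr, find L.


ρ = λ/μ = 2.02/6.27 = 0.3222
L = ρ/(1−ρ) = 0.3222/(1 − 0.3222) = 0.3222/0.6778 = 0.4753

Final: 0.4753


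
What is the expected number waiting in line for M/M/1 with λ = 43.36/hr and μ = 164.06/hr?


ρ = 43.36/164.06 = 0.2643
Lq = ρ²/(1−ρ) = 0.06985/0.7357 = 0.09494

Final: 0.09494


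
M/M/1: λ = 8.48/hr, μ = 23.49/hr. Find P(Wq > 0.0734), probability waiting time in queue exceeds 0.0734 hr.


ρ = 8.48/23.49 = 0.3610
P(Wq > t) = ρ·e^{−(μ−λ)t} = 0.3610·e^{−1.1017}
= 0.3610·0.332294 = 0.119960

Final: 0.119960


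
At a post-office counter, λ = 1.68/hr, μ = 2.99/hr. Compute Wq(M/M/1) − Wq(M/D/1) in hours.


ρ = 1.68/2.99 = 0.5619
Wq(M/M/1) = ρ/(μ−λ) = 0.5619/1.31 = 0.42891 hr
Wq(M/D/1) = ρ/(2(μ−λ)) = 0.21446 hr
Savings = 0.42891 − 0.21446 = 0.21446 hr

Final: 0.21446 hr


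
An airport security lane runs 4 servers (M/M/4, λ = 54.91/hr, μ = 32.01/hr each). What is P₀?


a = λ/μ = 54.91/32.01 = 1.7154; ρ = a/c = 0.4289
Σ_{k=0}^{3} a^k/k! (terms k=0..3) = 1.00000 + 1.71540 + 1.47130 + 0.84129 = 5.02799
Tail: a^4/(4!(1−ρ)) = 8.65891/(24·0.5711) = 0.63169
P₀ = 1/(5.02799 + 0.63169) = 1/5.65968 = 0.176688

Final: 0.176688


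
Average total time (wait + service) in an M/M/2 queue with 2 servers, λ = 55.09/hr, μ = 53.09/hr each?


a = 1.0377; ρ = 0.5188; P₀ = 0.316798
Lq = P₀·a^c·ρ/(c!(1−ρ)²) = 0.38222
Wq = Lq/λ = 0.38222/55.09 = 0.006938 hr
W = Wq + 1/μ = 0.006938 + 0.01884 = 0.02577 hr

Final: 0.02577 hr


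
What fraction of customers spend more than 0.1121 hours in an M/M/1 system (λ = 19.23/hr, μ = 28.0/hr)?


W ~ Exponential(μ−λ) for M/M/1.
μ − λ = 28.0 − 19.23 = 8.7700
P(W > t) = e^{−(μ−λ)t} = e^{−0.9831} = 0.374143

Final: 0.374143


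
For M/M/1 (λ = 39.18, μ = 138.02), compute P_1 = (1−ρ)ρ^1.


ρ = 39.18/138.02 = 0.2839
P_n = (1−ρ)·ρ^n = (1 − 0.2839)·0.2839^1 = 0.7161·0.283872 = 0.203289

Final: 0.203289


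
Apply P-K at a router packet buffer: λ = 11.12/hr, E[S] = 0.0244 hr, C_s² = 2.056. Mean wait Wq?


ρ = λ·E[S] = 11.12·0.0244 = 0.2713
E[S²] = E[S]²(1+C_s²) = 0.0244²·(1+2.056) = 0.001819
Wq = λ·E[S²]/(2(1−ρ)) = 11.12·0.001819/(2·0.7287) = 0.01388 hr

Final: 0.01388 hr


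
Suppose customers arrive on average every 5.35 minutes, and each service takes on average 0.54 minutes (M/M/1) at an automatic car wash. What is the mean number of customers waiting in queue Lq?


λ = 60/5.35 = 11.2150 /hr
μ = 60/0.54 = 111.1111 /hr
ρ = λ/μ = 11.2150/111.1111 = 0.1009
Lq = ρ²/(1−ρ) = 0.01019/0.8991 = 0.01133

Final: 0.01133


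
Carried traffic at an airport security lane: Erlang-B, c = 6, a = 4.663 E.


B(6,4.663) = 0.166443 (Erlang-B)
Carried load = a(1 − B) = 4.663·(1 − 0.166443) = 4.663·0.833557 = 3.8869 E

Final: 3.8869 Erlangs


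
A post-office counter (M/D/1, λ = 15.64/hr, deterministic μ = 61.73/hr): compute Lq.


ρ = 15.64/61.73 = 0.2534
M/D/1: Lq = ρ²/(2(1−ρ)) = 0.06419/(2·0.7466) = 0.04299

Final: 0.04299
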